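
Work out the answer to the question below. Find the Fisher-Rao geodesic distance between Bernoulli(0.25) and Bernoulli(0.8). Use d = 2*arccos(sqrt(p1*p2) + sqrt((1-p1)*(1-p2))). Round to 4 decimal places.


Geodesic distance on Bernoulli manifold:
d(p1,p2) = 2*arccos(sqrt(p1*p2) + sqrt((1-p1)*(1-p2))).
sqrt(p1*p2) = sqrt(0.25*0.8) = 0.447214.
sqrt((1-p1)*(1-p2)) = sqrt(0.75*0.2) = 0.387298.
arg = 0.447214 + 0.387298 = 0.834512.
d = 2*arccos(0.834512) = 1.1671

1.1671


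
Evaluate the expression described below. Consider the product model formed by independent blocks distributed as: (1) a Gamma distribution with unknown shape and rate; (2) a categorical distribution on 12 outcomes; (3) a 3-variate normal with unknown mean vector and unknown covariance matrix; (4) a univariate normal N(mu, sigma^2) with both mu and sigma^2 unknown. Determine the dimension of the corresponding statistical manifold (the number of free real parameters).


The dimension of a statistical manifold equals the number of free
(independent) real parameters of the model. For a product of independent
blocks the parameter counts add.
- Gamma (shape, rate): 2.
- categorical on 12 outcomes (probabilities sum to 1): 12-1 = 11.
- 3-variate normal: 3 (mean) + 3*4/2 = 6 (symmetric covariance) = 9.
- normal (mu, sigma^2): 2.
Total = 2 + 11 + 9 + 2 = 24.
Dimension = 24

24


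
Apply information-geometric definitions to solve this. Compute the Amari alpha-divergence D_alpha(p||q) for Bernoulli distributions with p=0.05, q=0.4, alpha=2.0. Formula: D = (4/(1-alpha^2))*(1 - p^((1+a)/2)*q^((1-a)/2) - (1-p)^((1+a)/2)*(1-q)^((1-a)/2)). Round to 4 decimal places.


Amari alpha-divergence:
D = (4/(1-alpha^2))*(1 - p^((1+a)/2)*q^((1-a)/2) - (1-p)^((1+a)/2)*(1-q)^((1-a)/2)).
alpha = 2.0, p = 0.05, q = 0.4.
e1 = (1+alpha)/2 = 1.5, e2 = (1-alpha)/2 = -0.5.
t1 = p^e1 * q^e2 = 0.05^1.5 * 0.4^-0.5 = 0.017678.
t2 = (1-p)^e1 * (1-q)^e2 = 0.95^1.5 * 0.6^-0.5 = 1.19539.
4/(1-alpha^2) = -1.333333.
D = -1.333333*(1 - 0.017678 - 1.19539) = 0.2841

0.2841


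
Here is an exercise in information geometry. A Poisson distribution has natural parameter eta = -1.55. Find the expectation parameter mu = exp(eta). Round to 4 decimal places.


Expectation parameter for Poisson exponential family:
mu = exp(eta).
eta = -1.55.
mu = exp(-1.55) = 0.2122

0.2122


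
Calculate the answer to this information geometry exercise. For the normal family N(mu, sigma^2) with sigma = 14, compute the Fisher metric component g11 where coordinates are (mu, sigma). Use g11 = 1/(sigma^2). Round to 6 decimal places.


For the 2-parameter normal family, the Fisher metric has:
  g11 = 1/sigma^2, g22 = 2/sigma^2.
sigma = 14, sigma^2 = 196.
g11 = 0.005102

0.005102


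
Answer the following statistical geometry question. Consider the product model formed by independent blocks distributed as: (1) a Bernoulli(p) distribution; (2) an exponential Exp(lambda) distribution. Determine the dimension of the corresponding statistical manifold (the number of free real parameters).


The dimension of a statistical manifold equals the number of free
(independent) real parameters of the model. For a product of independent
blocks the parameter counts add.
- Bernoulli (p): 1.
- exponential (lambda): 1.
Total = 1 + 1 = 2.
Dimension = 2

2


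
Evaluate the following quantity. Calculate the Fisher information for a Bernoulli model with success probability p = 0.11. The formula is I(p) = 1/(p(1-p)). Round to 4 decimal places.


For Bernoulli(p), Fisher information is I(p) = 1/(p*(1-p)).
p = 0.11, 1-p = 0.89.
p*(1-p) = 0.0979.
I(p) = 1/0.0979 = 10.2145

10.2145


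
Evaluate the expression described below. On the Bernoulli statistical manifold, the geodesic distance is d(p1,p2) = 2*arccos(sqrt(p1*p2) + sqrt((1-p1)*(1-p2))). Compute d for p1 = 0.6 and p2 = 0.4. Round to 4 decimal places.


Geodesic distance on Bernoulli manifold:
d(p1,p2) = 2*arccos(sqrt(p1*p2) + sqrt((1-p1)*(1-p2))).
sqrt(p1*p2) = sqrt(0.6*0.4) = 0.489898.
sqrt((1-p1)*(1-p2)) = sqrt(0.4*0.6) = 0.489898.
arg = 0.489898 + 0.489898 = 0.979796.
d = 2*arccos(0.979796) = 0.4027

0.4027


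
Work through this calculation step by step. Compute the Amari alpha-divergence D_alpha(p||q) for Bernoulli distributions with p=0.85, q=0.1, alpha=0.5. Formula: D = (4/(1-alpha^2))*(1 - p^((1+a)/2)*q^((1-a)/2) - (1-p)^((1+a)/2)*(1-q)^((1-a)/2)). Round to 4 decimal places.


Amari alpha-divergence:
D = (4/(1-alpha^2))*(1 - p^((1+a)/2)*q^((1-a)/2) - (1-p)^((1+a)/2)*(1-q)^((1-a)/2)).
alpha = 0.5, p = 0.85, q = 0.1.
e1 = (1+alpha)/2 = 0.75, e2 = (1-alpha)/2 = 0.25.
t1 = p^e1 * q^e2 = 0.85^0.75 * 0.1^0.25 = 0.497811.
t2 = (1-p)^e1 * (1-q)^e2 = 0.15^0.75 * 0.9^0.25 = 0.234763.
4/(1-alpha^2) = 5.333333.
D = 5.333333*(1 - 0.497811 - 0.234763) = 1.4263

1.4263


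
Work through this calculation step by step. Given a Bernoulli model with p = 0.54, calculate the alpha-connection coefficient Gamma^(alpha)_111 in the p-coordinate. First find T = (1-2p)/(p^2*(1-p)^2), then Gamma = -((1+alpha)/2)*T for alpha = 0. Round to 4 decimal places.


Skewness (Amari-Chentsov) tensor: T = (1-2p)/(p^2*(1-p)^2).
p = 0.54, 1-2p = -0.08, p^2 = 0.2916, (1-p)^2 = 0.2116.
T = -0.08/(0.2916 * 0.2116) = -1.296543.
In the p-coordinate, Gamma^(alpha) = Gamma^(0) - (alpha/2)*T with Gamma^(0) = (1/2)*g'(p) = -T/2,
so Gamma^(alpha) = -((1+alpha)/2)*T.
alpha = 0, -(1+alpha)/2 = -0.5.
Gamma = -0.5 * -1.296543 = 0.6483

0.6483


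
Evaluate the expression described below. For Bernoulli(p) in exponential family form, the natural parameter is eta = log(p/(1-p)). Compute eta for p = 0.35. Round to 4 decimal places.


Natural parameter for Bernoulli: eta = log(p/(1-p)).
p = 0.35, 1-p = 0.65.
p/(1-p) = 0.538462.
eta = log(0.538462) = -0.6190

-0.6190


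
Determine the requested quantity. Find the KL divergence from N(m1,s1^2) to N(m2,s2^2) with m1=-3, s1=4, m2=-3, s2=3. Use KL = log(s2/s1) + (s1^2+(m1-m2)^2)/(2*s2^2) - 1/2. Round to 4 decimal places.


KL divergence between normal distributions:
KL = log(s2/s1) + (s1^2 + (m1-m2)^2)/(2*s2^2) - 1/2.
log(3/4) = -0.287682.
(4^2 + (-3--3)^2)/(2*3^2) = (16 + 0)/18 = 0.888889.
KL = -0.287682 + 0.888889 - 0.5 = 0.1012

0.1012


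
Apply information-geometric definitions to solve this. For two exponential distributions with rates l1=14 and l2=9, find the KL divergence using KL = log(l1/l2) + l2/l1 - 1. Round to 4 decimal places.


KL divergence for exponential family:
KL = log(l1/l2) + l2/l1 - 1.
log(14/9) = 0.441833.
9/14 = 0.642857.
KL = 0.441833 + 0.642857 - 1 = 0.0847

0.0847


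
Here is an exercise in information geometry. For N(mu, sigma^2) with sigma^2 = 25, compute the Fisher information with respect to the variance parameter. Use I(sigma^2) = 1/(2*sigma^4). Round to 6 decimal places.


Fisher information for variance: I(sigma^2) = 1/(2*sigma^4).
sigma^2 = 25, so sigma^4 = 625.
I = 1/(2*625) = 1/1250 = 0.000800

0.000800


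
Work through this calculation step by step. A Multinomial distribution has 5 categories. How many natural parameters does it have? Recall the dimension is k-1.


Exponential family dimension calculation:
For Multinomial with k=5 categories, dim = k-1 = 4.

4


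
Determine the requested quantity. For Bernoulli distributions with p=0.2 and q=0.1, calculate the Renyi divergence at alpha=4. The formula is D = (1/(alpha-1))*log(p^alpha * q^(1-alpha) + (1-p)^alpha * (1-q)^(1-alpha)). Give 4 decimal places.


Renyi divergence of order alpha between Bernoulli distributions:
D = (1/(alpha-1))*log(p^alpha * q^(1-alpha) + (1-p)^alpha * (1-q)^(1-alpha)).
alpha = 4, p = 0.2, q = 0.1.
p^alpha * q^(1-alpha) = 0.2^4 * 0.1^-3 = 1.6.
(1-p)^alpha * (1-q)^(1-alpha) = 0.8^4 * 0.9^-3 = 0.561866.
sum = 1.6 + 0.561866 = 2.161866.
D = (1/3)*log(2.161866) = 0.2570

0.2570


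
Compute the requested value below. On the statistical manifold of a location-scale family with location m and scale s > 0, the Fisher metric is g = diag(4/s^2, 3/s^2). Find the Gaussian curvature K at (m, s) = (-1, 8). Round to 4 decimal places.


The metric has the form g = (A dm^2 + B ds^2)/s^2 with A = 4, B = 3.
Substitute u = sqrt(A/B)*m: g = B*(du^2 + ds^2)/s^2, i.e. B times the
Poincare upper half-plane metric, which has constant Gaussian curvature -1.
Scaling a 2D metric by a constant c divides the Gaussian curvature by c,
so K = -1/B = -1/(3) = -0.3333 everywhere (the point (m, s) = (-1, 8) is irrelevant:
the curvature is constant).
The requested Gaussian curvature is K = -0.3333.

-0.3333


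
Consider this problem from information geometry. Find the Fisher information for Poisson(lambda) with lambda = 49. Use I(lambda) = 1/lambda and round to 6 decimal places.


Fisher information for Poisson: I(lambda) = 1/lambda.
lambda = 49.
I(lambda) = 1/49 = 0.020408

0.020408


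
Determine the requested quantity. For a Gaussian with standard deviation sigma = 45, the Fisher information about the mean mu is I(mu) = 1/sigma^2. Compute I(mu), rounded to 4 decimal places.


The Fisher information for the mean of a normal distribution is I(mu) = 1/sigma^2.
sigma = 45, so sigma^2 = 2025.
I(mu) = 1/2025 = 0.0005

0.0005


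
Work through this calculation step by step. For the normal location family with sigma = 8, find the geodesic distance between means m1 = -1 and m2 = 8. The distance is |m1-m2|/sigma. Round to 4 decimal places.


On the fixed-variance normal subfamily, geodesic distance = |m1-m2|/sigma.
|-1 - 8| = 9.
sigma = 8.
d = 9/8 = 1.1250

1.1250


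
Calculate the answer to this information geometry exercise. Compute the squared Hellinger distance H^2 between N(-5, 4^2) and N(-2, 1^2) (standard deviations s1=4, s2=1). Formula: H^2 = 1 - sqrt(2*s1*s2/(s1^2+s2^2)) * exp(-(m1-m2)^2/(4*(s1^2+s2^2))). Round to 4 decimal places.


Squared Hellinger distance for Gaussians:
H^2 = 1 - sqrt(2*s1*s2/(s1^2+s2^2)) * exp(-(m1-m2)^2/(4*(s1^2+s2^2))).
s1^2 = 16, s2^2 = 1, s1^2+s2^2 = 17.
sqrt(2*4*1/(17)) = 0.685994.
(m1-m2)^2 = (-3)^2 = 9.
exp(-9/(4*17)) = exp(-0.132353) = 0.876032.
H^2 = 1 - 0.685994*0.876032 = 0.3990

0.3990


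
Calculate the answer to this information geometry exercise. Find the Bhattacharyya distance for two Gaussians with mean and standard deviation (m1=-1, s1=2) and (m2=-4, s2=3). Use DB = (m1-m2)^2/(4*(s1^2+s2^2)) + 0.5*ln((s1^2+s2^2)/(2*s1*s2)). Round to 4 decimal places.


Bhattacharyya distance between two Gaussians:
DB = (m1-m2)^2/(4*(s1^2+s2^2)) + (1/2)*ln((s1^2+s2^2)/(2*s1*s2)).
(m1-m2)^2 = (3)^2 = 9.
s1^2+s2^2 = 4 + 9 = 13.
term1 = 9/52 = 0.173077.
term2 = 0.5*ln(13/12.0) = 0.040021.
DB = 0.173077 + 0.040021 = 0.2131

0.2131


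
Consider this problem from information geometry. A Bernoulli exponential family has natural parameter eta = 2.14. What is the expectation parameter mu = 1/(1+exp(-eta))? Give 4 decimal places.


Dual coordinate (expectation parameter) for Bernoulli:
mu = 1/(1+exp(-eta)).
eta = 2.14.
exp(-eta) = exp(-2.14) = 0.117655.
mu = 1/(1+0.117655) = 0.8947

0.8947


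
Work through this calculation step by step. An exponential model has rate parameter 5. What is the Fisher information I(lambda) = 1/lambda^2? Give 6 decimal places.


Fisher information for exponential: I(lambda) = 1/lambda^2.
lambda = 5, lambda^2 = 25.
I = 1/25 = 0.040000

0.040000


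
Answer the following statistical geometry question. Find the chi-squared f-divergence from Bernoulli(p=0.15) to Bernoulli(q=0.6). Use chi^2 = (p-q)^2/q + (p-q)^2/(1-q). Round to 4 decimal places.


Chi-squared divergence between Bernoulli distributions:
chi^2 = (p-q)^2/q + (p-q)^2/(1-q).
p = 0.15, q = 0.6, p-q = -0.45.
(p-q)^2 = 0.2025.
term1 = 0.2025/0.6 = 0.3375.
term2 = 0.2025/0.4 = 0.50625.
chi^2 = 0.3375 + 0.50625 = 0.8437

0.8437


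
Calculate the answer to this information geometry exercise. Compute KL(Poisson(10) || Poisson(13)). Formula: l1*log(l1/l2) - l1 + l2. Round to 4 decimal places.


KL divergence for Poisson:
KL = l1*log(l1/l2) - l1 + l2.
l1 = 10, l2 = 13.
log(10/13) = -0.262364.
l1*log(l1/l2) = 10 * -0.262364 = -2.623643.
KL = -2.623643 - 10 + 13 = 0.3764

0.3764


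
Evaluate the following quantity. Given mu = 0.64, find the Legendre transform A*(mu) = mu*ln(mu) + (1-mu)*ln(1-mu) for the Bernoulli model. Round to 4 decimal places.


Legendre transform for Bernoulli:
A*(mu) = mu*log(mu) + (1-mu)*log(1-mu).
mu = 0.64, 1-mu = 0.36.
mu*log(mu) = 0.64*log(0.64) = -0.285624.
(1-mu)*log(1-mu) = 0.36*log(0.36) = -0.367794.
A* = -0.285624 + -0.367794 = -0.6534

-0.6534


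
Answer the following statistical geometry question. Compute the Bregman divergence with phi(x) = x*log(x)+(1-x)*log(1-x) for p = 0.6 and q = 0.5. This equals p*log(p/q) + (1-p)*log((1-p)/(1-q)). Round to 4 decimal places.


Bregman divergence with negative entropy generator:
D = p*log(p/q) + (1-p)*log((1-p)/(1-q)).
p = 0.6, q = 0.5.
p*log(p/q) = 0.6*log(0.6/0.5) = 0.109393.
(1-p)*log((1-p)/(1-q)) = 0.4*log(0.4/0.5) = -0.089257.
D = 0.109393 + -0.089257 = 0.0201

0.0201


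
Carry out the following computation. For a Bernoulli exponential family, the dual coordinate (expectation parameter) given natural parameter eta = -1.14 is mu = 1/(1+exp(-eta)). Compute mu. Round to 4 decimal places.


Dual coordinate (expectation parameter) for Bernoulli:
mu = 1/(1+exp(-eta)).
eta = -1.14.
exp(-eta) = exp(1.14) = 3.126768.
mu = 1/(1+3.126768) = 0.2423

0.2423


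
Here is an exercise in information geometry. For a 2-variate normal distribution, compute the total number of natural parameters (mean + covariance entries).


Exponential family dimension calculation:
For 2-dim MVN: mean has 2 params, covariance has 2*3/2 = 3 unique entries.
Total dim = 2 + 3 = 5.

5


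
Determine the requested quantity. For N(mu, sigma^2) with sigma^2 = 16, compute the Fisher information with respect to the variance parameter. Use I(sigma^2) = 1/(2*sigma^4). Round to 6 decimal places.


Fisher information for variance: I(sigma^2) = 1/(2*sigma^4).
sigma^2 = 16, so sigma^4 = 256.
I = 1/(2*256) = 1/512 = 0.001953

0.001953


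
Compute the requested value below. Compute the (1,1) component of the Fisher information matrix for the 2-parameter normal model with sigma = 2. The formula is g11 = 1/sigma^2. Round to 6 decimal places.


For the 2-parameter normal family, the Fisher metric has:
  g11 = 1/sigma^2, g22 = 2/sigma^2.
sigma = 2, sigma^2 = 4.
g11 = 0.250000

0.250000


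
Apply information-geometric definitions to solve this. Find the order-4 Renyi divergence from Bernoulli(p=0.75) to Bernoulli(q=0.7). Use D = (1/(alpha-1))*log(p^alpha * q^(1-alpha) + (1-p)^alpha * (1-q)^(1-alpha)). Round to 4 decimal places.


Renyi divergence of order alpha between Bernoulli distributions:
D = (1/(alpha-1))*log(p^alpha * q^(1-alpha) + (1-p)^alpha * (1-q)^(1-alpha)).
alpha = 4, p = 0.75, q = 0.7.
p^alpha * q^(1-alpha) = 0.75^4 * 0.7^-3 = 0.922467.
(1-p)^alpha * (1-q)^(1-alpha) = 0.25^4 * 0.3^-3 = 0.144676.
sum = 0.922467 + 0.144676 = 1.067143.
D = (1/3)*log(1.067143) = 0.0217

0.0217


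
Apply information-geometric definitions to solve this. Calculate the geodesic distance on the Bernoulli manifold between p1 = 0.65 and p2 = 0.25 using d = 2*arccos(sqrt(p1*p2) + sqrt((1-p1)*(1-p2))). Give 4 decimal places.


Geodesic distance on Bernoulli manifold:
d(p1,p2) = 2*arccos(sqrt(p1*p2) + sqrt((1-p1)*(1-p2))).
sqrt(p1*p2) = sqrt(0.65*0.25) = 0.403113.
sqrt((1-p1)*(1-p2)) = sqrt(0.35*0.75) = 0.512348.
arg = 0.403113 + 0.512348 = 0.91546.
d = 2*arccos(0.91546) = 0.8283

0.8283


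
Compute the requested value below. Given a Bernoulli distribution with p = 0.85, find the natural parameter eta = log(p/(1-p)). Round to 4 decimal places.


Natural parameter for Bernoulli: eta = log(p/(1-p)).
p = 0.85, 1-p = 0.15.
p/(1-p) = 5.666667.
eta = log(5.666667) = 1.7346

1.7346


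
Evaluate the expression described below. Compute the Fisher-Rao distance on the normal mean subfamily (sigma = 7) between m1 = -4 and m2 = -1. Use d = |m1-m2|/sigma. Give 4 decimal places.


On the fixed-variance normal subfamily, geodesic distance = |m1-m2|/sigma.
|-4 - -1| = 3.
sigma = 7.
d = 3/7 = 0.4286

0.4286


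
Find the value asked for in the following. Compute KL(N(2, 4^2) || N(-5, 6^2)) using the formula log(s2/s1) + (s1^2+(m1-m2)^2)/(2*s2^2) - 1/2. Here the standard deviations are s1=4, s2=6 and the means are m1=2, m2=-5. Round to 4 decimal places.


KL divergence between normal distributions:
KL = log(s2/s1) + (s1^2 + (m1-m2)^2)/(2*s2^2) - 1/2.
log(6/4) = 0.405465.
(4^2 + (2--5)^2)/(2*6^2) = (16 + 49)/72 = 0.902778.
KL = 0.405465 + 0.902778 - 0.5 = 0.8082

0.8082


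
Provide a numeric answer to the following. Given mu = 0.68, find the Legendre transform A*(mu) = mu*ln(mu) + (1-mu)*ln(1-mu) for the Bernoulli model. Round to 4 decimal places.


Legendre transform for Bernoulli:
A*(mu) = mu*log(mu) + (1-mu)*log(1-mu).
mu = 0.68, 1-mu = 0.32.
mu*log(mu) = 0.68*log(0.68) = -0.26225.
(1-mu)*log(1-mu) = 0.32*log(0.32) = -0.364619.
A* = -0.26225 + -0.364619 = -0.6269

-0.6269


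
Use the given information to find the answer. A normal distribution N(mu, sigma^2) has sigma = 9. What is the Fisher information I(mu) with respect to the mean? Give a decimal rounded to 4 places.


The Fisher information for the mean of a normal distribution is I(mu) = 1/sigma^2.
sigma = 9, so sigma^2 = 81.
I(mu) = 1/81 = 0.0123

0.0123


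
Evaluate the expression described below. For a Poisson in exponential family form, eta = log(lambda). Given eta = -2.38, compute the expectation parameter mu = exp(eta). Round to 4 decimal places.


Expectation parameter for Poisson exponential family:
mu = exp(eta).
eta = -2.38.
mu = exp(-2.38) = 0.0926

0.0926


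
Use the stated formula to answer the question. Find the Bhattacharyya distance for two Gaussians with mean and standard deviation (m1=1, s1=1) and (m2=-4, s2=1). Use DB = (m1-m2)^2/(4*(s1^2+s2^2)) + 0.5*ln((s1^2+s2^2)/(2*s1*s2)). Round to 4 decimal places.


Bhattacharyya distance between two Gaussians:
DB = (m1-m2)^2/(4*(s1^2+s2^2)) + (1/2)*ln((s1^2+s2^2)/(2*s1*s2)).
(m1-m2)^2 = (5)^2 = 25.
s1^2+s2^2 = 1 + 1 = 2.
term1 = 25/8 = 3.125.
term2 = 0.5*ln(2/2.0) = 0.0.
DB = 3.125 + 0.0 = 3.1250

3.1250


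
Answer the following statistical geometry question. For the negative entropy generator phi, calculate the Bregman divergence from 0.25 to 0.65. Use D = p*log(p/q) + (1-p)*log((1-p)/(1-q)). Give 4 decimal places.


Bregman divergence with negative entropy generator:
D = p*log(p/q) + (1-p)*log((1-p)/(1-q)).
p = 0.25, q = 0.65.
p*log(p/q) = 0.25*log(0.25/0.65) = -0.238878.
(1-p)*log((1-p)/(1-q)) = 0.75*log(0.75/0.35) = 0.571605.
D = -0.238878 + 0.571605 = 0.3327

0.3327


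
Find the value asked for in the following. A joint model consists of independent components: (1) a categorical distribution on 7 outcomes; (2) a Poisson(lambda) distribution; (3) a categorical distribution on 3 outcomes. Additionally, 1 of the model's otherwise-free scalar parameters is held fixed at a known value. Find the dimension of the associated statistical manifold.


The dimension of a statistical manifold equals the number of free
(independent) real parameters of the model. For a product of independent
blocks the parameter counts add.
- categorical on 7 outcomes (probabilities sum to 1): 7-1 = 6.
- Poisson (lambda): 1.
- categorical on 3 outcomes (probabilities sum to 1): 3-1 = 2.
Total = 6 + 1 + 2 = 9.
1 parameter(s) fixed at known values: 9 - 1 = 8.
Dimension = 8

8


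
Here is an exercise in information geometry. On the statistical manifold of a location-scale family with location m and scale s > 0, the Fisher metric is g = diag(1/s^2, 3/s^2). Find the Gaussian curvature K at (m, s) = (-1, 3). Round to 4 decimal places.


The metric has the form g = (A dm^2 + B ds^2)/s^2 with A = 1, B = 3.
Substitute u = sqrt(A/B)*m: g = B*(du^2 + ds^2)/s^2, i.e. B times the
Poincare upper half-plane metric, which has constant Gaussian curvature -1.
Scaling a 2D metric by a constant c divides the Gaussian curvature by c,
so K = -1/B = -1/(3) = -0.3333 everywhere (the point (m, s) = (-1, 3) is irrelevant:
the curvature is constant).
The requested Gaussian curvature is K = -0.3333.

-0.3333


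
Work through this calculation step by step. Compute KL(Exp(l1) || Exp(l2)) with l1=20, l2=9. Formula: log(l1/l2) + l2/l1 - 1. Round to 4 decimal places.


KL divergence for exponential family:
KL = log(l1/l2) + l2/l1 - 1.
log(20/9) = 0.798508.
9/20 = 0.45.
KL = 0.798508 + 0.45 - 1 = 0.2485

0.2485


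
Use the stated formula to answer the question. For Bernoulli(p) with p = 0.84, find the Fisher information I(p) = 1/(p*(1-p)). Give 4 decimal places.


For Bernoulli(p), Fisher information is I(p) = 1/(p*(1-p)).
p = 0.84, 1-p = 0.16.
p*(1-p) = 0.1344.
I(p) = 1/0.1344 = 7.4405

7.4405


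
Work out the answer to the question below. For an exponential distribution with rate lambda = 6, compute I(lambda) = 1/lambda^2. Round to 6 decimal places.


Fisher information for exponential: I(lambda) = 1/lambda^2.
lambda = 6, lambda^2 = 36.
I = 1/36 = 0.027778

0.027778


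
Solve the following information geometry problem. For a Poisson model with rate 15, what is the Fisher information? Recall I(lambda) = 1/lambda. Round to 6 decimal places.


Fisher information for Poisson: I(lambda) = 1/lambda.
lambda = 15.
I(lambda) = 1/15 = 0.066667

0.066667


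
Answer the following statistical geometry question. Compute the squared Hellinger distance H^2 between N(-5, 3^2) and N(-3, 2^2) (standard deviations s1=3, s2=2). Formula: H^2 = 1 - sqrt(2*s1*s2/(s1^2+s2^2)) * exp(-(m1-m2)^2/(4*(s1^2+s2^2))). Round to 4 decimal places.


Squared Hellinger distance for Gaussians:
H^2 = 1 - sqrt(2*s1*s2/(s1^2+s2^2)) * exp(-(m1-m2)^2/(4*(s1^2+s2^2))).
s1^2 = 9, s2^2 = 4, s1^2+s2^2 = 13.
sqrt(2*3*2/(13)) = 0.960769.
(m1-m2)^2 = (-2)^2 = 4.
exp(-4/(4*13)) = exp(-0.076923) = 0.925961.
H^2 = 1 - 0.960769*0.925961 = 0.1104

0.1104


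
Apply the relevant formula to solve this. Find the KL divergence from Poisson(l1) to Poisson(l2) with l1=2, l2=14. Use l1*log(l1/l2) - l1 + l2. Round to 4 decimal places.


KL divergence for Poisson:
KL = l1*log(l1/l2) - l1 + l2.
l1 = 2, l2 = 14.
log(2/14) = -1.94591.
l1*log(l1/l2) = 2 * -1.94591 = -3.89182.
KL = -3.89182 - 2 + 14 = 8.1082

8.1082


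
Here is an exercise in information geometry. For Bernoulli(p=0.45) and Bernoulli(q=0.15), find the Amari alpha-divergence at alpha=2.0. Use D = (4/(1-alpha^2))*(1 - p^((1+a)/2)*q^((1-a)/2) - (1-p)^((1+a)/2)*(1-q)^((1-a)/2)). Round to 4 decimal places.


Amari alpha-divergence:
D = (4/(1-alpha^2))*(1 - p^((1+a)/2)*q^((1-a)/2) - (1-p)^((1+a)/2)*(1-q)^((1-a)/2)).
alpha = 2.0, p = 0.45, q = 0.15.
e1 = (1+alpha)/2 = 1.5, e2 = (1-alpha)/2 = -0.5.
t1 = p^e1 * q^e2 = 0.45^1.5 * 0.15^-0.5 = 0.779423.
t2 = (1-p)^e1 * (1-q)^e2 = 0.55^1.5 * 0.85^-0.5 = 0.44242.
4/(1-alpha^2) = -1.333333.
D = -1.333333*(1 - 0.779423 - 0.44242) = 0.2958

0.2958


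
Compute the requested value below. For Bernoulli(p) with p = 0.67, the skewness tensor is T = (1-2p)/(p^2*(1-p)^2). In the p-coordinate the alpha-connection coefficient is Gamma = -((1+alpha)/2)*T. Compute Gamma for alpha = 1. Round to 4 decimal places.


Skewness (Amari-Chentsov) tensor: T = (1-2p)/(p^2*(1-p)^2).
p = 0.67, 1-2p = -0.34, p^2 = 0.4489, (1-p)^2 = 0.1089.
T = -0.34/(0.4489 * 0.1089) = -6.955069.
In the p-coordinate, Gamma^(alpha) = Gamma^(0) - (alpha/2)*T with Gamma^(0) = (1/2)*g'(p) = -T/2,
so Gamma^(alpha) = -((1+alpha)/2)*T.
alpha = 1, -(1+alpha)/2 = -1.0.
Gamma = -1.0 * -6.955069 = 6.9551

6.9551


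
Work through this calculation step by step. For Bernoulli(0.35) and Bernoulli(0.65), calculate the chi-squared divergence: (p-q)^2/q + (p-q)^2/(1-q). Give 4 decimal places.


Chi-squared divergence between Bernoulli distributions:
chi^2 = (p-q)^2/q + (p-q)^2/(1-q).
p = 0.35, q = 0.65, p-q = -0.3.
(p-q)^2 = 0.09.
term1 = 0.09/0.65 = 0.138462.
term2 = 0.09/0.35 = 0.257143.
chi^2 = 0.138462 + 0.257143 = 0.3956

0.3956


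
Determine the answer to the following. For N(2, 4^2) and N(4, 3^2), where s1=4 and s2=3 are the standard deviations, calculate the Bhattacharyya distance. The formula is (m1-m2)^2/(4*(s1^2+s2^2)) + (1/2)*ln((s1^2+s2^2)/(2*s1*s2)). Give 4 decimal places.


Bhattacharyya distance between two Gaussians:
DB = (m1-m2)^2/(4*(s1^2+s2^2)) + (1/2)*ln((s1^2+s2^2)/(2*s1*s2)).
(m1-m2)^2 = (-2)^2 = 4.
s1^2+s2^2 = 16 + 9 = 25.
term1 = 4/100 = 0.04.
term2 = 0.5*ln(25/24.0) = 0.020411.
DB = 0.04 + 0.020411 = 0.0604

0.0604


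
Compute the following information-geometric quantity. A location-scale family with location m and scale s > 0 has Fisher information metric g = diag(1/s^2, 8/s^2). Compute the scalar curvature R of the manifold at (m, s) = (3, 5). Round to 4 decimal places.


The metric has the form g = (A dm^2 + B ds^2)/s^2 with A = 1, B = 8.
Substitute u = sqrt(A/B)*m: g = B*(du^2 + ds^2)/s^2, i.e. B times the
Poincare upper half-plane metric, which has constant Gaussian curvature -1.
Scaling a 2D metric by a constant c divides the Gaussian curvature by c,
so K = -1/B = -1/(8) = -0.1250 everywhere (the point (m, s) = (3, 5) is irrelevant:
the curvature is constant).
Scalar curvature in dimension 2: R = 2K = -2/(8) = -0.2500.

-0.2500


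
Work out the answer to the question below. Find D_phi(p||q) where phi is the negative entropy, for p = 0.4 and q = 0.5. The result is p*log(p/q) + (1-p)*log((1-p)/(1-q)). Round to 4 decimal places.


Bregman divergence with negative entropy generator:
D = p*log(p/q) + (1-p)*log((1-p)/(1-q)).
p = 0.4, q = 0.5.
p*log(p/q) = 0.4*log(0.4/0.5) = -0.089257.
(1-p)*log((1-p)/(1-q)) = 0.6*log(0.6/0.5) = 0.109393.
D = -0.089257 + 0.109393 = 0.0201

0.0201


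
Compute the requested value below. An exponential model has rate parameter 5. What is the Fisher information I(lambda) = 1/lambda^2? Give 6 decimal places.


Fisher information for exponential: I(lambda) = 1/lambda^2.
lambda = 5, lambda^2 = 25.
I = 1/25 = 0.040000

0.040000


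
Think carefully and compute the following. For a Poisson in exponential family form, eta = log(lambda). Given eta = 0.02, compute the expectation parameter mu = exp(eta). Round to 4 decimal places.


Expectation parameter for Poisson exponential family:
mu = exp(eta).
eta = 0.02.
mu = exp(0.02) = 1.0202

1.0202


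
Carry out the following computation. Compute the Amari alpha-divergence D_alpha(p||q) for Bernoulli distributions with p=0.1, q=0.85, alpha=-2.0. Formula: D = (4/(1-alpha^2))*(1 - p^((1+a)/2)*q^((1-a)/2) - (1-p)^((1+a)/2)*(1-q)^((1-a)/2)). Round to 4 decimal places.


Amari alpha-divergence:
D = (4/(1-alpha^2))*(1 - p^((1+a)/2)*q^((1-a)/2) - (1-p)^((1+a)/2)*(1-q)^((1-a)/2)).
alpha = -2.0, p = 0.1, q = 0.85.
e1 = (1+alpha)/2 = -0.5, e2 = (1-alpha)/2 = 1.5.
t1 = p^e1 * q^e2 = 0.1^-0.5 * 0.85^1.5 = 2.478155.
t2 = (1-p)^e1 * (1-q)^e2 = 0.9^-0.5 * 0.15^1.5 = 0.061237.
4/(1-alpha^2) = -1.333333.
D = -1.333333*(1 - 2.478155 - 0.061237) = 2.0525

2.0525


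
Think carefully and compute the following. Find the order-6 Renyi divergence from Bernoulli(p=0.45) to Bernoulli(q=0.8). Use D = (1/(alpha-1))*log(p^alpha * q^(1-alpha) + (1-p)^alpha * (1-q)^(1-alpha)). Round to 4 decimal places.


Renyi divergence of order alpha between Bernoulli distributions:
D = (1/(alpha-1))*log(p^alpha * q^(1-alpha) + (1-p)^alpha * (1-q)^(1-alpha)).
alpha = 6, p = 0.45, q = 0.8.
p^alpha * q^(1-alpha) = 0.45^6 * 0.8^-5 = 0.025341.
(1-p)^alpha * (1-q)^(1-alpha) = 0.55^6 * 0.2^-5 = 86.502002.
sum = 0.025341 + 86.502002 = 86.527343.
D = (1/5)*log(86.527343) = 0.8921

0.8921


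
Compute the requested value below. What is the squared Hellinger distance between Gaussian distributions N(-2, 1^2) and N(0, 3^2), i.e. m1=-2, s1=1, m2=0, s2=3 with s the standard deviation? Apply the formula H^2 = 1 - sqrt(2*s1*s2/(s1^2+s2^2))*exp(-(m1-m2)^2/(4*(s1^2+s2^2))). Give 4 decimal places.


Squared Hellinger distance for Gaussians:
H^2 = 1 - sqrt(2*s1*s2/(s1^2+s2^2)) * exp(-(m1-m2)^2/(4*(s1^2+s2^2))).
s1^2 = 1, s2^2 = 9, s1^2+s2^2 = 10.
sqrt(2*1*3/(10)) = 0.774597.
(m1-m2)^2 = (-2)^2 = 4.
exp(-4/(4*10)) = exp(-0.1) = 0.904837.
H^2 = 1 - 0.774597*0.904837 = 0.2991

0.2991


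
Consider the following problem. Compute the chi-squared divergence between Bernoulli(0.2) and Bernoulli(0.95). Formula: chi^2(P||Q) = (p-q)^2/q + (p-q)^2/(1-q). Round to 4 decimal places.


Chi-squared divergence between Bernoulli distributions:
chi^2 = (p-q)^2/q + (p-q)^2/(1-q).
p = 0.2, q = 0.95, p-q = -0.75.
(p-q)^2 = 0.5625.
term1 = 0.5625/0.95 = 0.592105.
term2 = 0.5625/0.05 = 11.25.
chi^2 = 0.592105 + 11.25 = 11.8421

11.8421


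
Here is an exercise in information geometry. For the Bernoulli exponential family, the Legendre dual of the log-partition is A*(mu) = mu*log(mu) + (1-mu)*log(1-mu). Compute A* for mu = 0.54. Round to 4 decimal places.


Legendre transform for Bernoulli:
A*(mu) = mu*log(mu) + (1-mu)*log(1-mu).
mu = 0.54, 1-mu = 0.46.
mu*log(mu) = 0.54*log(0.54) = -0.332741.
(1-mu)*log(1-mu) = 0.46*log(0.46) = -0.357203.
A* = -0.332741 + -0.357203 = -0.6899

-0.6899


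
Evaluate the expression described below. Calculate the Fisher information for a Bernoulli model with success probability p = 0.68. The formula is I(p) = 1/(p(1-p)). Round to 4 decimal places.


For Bernoulli(p), Fisher information is I(p) = 1/(p*(1-p)).
p = 0.68, 1-p = 0.32.
p*(1-p) = 0.2176.
I(p) = 1/0.2176 = 4.5956

4.5956


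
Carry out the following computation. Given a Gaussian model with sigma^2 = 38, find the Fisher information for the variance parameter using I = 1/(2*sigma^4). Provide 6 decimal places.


Fisher information for variance: I(sigma^2) = 1/(2*sigma^4).
sigma^2 = 38, so sigma^4 = 1444.
I = 1/(2*1444) = 1/2888 = 0.000346

0.000346


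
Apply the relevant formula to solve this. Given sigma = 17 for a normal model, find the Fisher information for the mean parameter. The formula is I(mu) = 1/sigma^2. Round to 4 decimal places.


The Fisher information for the mean of a normal distribution is I(mu) = 1/sigma^2.
sigma = 17, so sigma^2 = 289.
I(mu) = 1/289 = 0.0035

0.0035


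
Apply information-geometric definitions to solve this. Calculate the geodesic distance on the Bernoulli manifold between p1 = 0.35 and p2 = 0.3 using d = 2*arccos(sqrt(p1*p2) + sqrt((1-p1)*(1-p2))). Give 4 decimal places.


Geodesic distance on Bernoulli manifold:
d(p1,p2) = 2*arccos(sqrt(p1*p2) + sqrt((1-p1)*(1-p2))).
sqrt(p1*p2) = sqrt(0.35*0.3) = 0.324037.
sqrt((1-p1)*(1-p2)) = sqrt(0.65*0.7) = 0.674537.
arg = 0.324037 + 0.674537 = 0.998574.
d = 2*arccos(0.998574) = 0.1068

0.1068


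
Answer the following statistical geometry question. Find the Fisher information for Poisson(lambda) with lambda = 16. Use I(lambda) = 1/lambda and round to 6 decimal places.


Fisher information for Poisson: I(lambda) = 1/lambda.
lambda = 16.
I(lambda) = 1/16 = 0.062500

0.062500


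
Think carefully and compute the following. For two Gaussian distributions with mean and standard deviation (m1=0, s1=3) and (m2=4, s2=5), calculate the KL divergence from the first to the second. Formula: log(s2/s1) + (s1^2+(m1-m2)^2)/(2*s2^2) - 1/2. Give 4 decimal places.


KL divergence between normal distributions:
KL = log(s2/s1) + (s1^2 + (m1-m2)^2)/(2*s2^2) - 1/2.
log(5/3) = 0.510826.
(3^2 + (0-4)^2)/(2*5^2) = (9 + 16)/50 = 0.5.
KL = 0.510826 + 0.5 - 0.5 = 0.5108

0.5108


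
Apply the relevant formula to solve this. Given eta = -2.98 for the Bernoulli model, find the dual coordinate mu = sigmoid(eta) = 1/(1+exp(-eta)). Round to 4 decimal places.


Dual coordinate (expectation parameter) for Bernoulli:
mu = 1/(1+exp(-eta)).
eta = -2.98.
exp(-eta) = exp(2.98) = 19.687817.
mu = 1/(1+19.687817) = 0.0483

0.0483


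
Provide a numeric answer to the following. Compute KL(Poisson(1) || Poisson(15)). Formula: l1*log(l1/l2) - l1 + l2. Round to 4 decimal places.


KL divergence for Poisson:
KL = l1*log(l1/l2) - l1 + l2.
l1 = 1, l2 = 15.
log(1/15) = -2.70805.
l1*log(l1/l2) = 1 * -2.70805 = -2.70805.
KL = -2.70805 - 1 + 15 = 11.2919

11.2919


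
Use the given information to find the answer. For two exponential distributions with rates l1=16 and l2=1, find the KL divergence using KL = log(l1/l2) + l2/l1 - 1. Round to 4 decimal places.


KL divergence for exponential family:
KL = log(l1/l2) + l2/l1 - 1.
log(16/1) = 2.772589.
1/16 = 0.0625.
KL = 2.772589 + 0.0625 - 1 = 1.8351

1.8351


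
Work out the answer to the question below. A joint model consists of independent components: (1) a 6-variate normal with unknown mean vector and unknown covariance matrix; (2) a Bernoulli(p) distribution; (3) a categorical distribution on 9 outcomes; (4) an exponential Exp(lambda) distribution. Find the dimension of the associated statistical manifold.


The dimension of a statistical manifold equals the number of free
(independent) real parameters of the model. For a product of independent
blocks the parameter counts add.
- 6-variate normal: 6 (mean) + 6*7/2 = 21 (symmetric covariance) = 27.
- Bernoulli (p): 1.
- categorical on 9 outcomes (probabilities sum to 1): 9-1 = 8.
- exponential (lambda): 1.
Total = 27 + 1 + 8 + 1 = 37.
Dimension = 37

37


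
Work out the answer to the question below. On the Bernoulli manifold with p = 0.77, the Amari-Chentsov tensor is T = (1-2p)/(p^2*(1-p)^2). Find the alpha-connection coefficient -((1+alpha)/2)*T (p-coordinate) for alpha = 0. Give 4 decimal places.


Skewness (Amari-Chentsov) tensor: T = (1-2p)/(p^2*(1-p)^2).
p = 0.77, 1-2p = -0.54, p^2 = 0.5929, (1-p)^2 = 0.0529.
T = -0.54/(0.5929 * 0.0529) = -17.216967.
In the p-coordinate, Gamma^(alpha) = Gamma^(0) - (alpha/2)*T with Gamma^(0) = (1/2)*g'(p) = -T/2,
so Gamma^(alpha) = -((1+alpha)/2)*T.
alpha = 0, -(1+alpha)/2 = -0.5.
Gamma = -0.5 * -17.216967 = 8.6085

8.6085


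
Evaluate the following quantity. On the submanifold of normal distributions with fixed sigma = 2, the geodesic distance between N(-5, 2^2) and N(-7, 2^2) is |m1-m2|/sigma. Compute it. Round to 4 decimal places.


On the fixed-variance normal subfamily, geodesic distance = |m1-m2|/sigma.
|-5 - -7| = 2.
sigma = 2.
d = 2/2 = 1.0000

1.0000


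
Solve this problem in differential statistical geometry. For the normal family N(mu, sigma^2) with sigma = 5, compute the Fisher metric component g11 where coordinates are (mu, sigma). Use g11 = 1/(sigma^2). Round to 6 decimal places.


For the 2-parameter normal family, the Fisher metric has:
  g11 = 1/sigma^2, g22 = 2/sigma^2.
sigma = 5, sigma^2 = 25.
g11 = 0.040000

0.040000


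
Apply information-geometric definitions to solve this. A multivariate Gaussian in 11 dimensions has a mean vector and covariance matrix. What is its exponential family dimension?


Exponential family dimension calculation:
For 11-dim MVN: mean has 11 params, covariance has 11*12/2 = 66 unique entries.
Total dim = 11 + 66 = 77.

77


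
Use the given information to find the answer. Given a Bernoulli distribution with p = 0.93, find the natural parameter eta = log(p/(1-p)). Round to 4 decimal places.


Natural parameter for Bernoulli: eta = log(p/(1-p)).
p = 0.93, 1-p = 0.07.
p/(1-p) = 13.285714.
eta = log(13.285714) = 2.5867

2.5867


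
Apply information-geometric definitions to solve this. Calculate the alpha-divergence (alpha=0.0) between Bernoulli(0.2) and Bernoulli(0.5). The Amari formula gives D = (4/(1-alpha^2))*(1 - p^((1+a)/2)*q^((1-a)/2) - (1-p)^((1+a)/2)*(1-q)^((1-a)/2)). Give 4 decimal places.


Amari alpha-divergence:
D = (4/(1-alpha^2))*(1 - p^((1+a)/2)*q^((1-a)/2) - (1-p)^((1+a)/2)*(1-q)^((1-a)/2)).
alpha = 0.0, p = 0.2, q = 0.5.
e1 = (1+alpha)/2 = 0.5, e2 = (1-alpha)/2 = 0.5.
t1 = p^e1 * q^e2 = 0.2^0.5 * 0.5^0.5 = 0.316228.
t2 = (1-p)^e1 * (1-q)^e2 = 0.8^0.5 * 0.5^0.5 = 0.632456.
4/(1-alpha^2) = 4.0.
D = 4.0*(1 - 0.316228 - 0.632456) = 0.2053

0.2053


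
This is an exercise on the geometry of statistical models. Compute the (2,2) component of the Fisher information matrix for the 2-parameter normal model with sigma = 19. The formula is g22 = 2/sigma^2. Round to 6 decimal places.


For the 2-parameter normal family, the Fisher metric has:
  g11 = 1/sigma^2, g22 = 2/sigma^2.
sigma = 19, sigma^2 = 361.
g22 = 0.005540

0.005540


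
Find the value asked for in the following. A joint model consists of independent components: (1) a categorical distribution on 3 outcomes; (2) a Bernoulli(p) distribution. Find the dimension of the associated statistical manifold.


The dimension of a statistical manifold equals the number of free
(independent) real parameters of the model. For a product of independent
blocks the parameter counts add.
- categorical on 3 outcomes (probabilities sum to 1): 3-1 = 2.
- Bernoulli (p): 1.
Total = 2 + 1 = 3.
Dimension = 3

3


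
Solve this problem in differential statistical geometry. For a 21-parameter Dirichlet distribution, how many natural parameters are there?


Exponential family dimension calculation:
Dirichlet with 21 components has 21 natural parameters.

21


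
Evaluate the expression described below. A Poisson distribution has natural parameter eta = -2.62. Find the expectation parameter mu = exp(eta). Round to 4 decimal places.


Expectation parameter for Poisson exponential family:
mu = exp(eta).
eta = -2.62.
mu = exp(-2.62) = 0.0728

0.0728


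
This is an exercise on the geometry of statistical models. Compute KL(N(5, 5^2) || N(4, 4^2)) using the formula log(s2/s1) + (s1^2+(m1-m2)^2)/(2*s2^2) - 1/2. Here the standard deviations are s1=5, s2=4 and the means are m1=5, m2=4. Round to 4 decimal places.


KL divergence between normal distributions:
KL = log(s2/s1) + (s1^2 + (m1-m2)^2)/(2*s2^2) - 1/2.
log(4/5) = -0.223144.
(5^2 + (5-4)^2)/(2*4^2) = (25 + 1)/32 = 0.8125.
KL = -0.223144 + 0.8125 - 0.5 = 0.0894

0.0894


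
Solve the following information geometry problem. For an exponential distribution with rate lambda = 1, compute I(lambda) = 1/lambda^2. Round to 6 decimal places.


Fisher information for exponential: I(lambda) = 1/lambda^2.
lambda = 1, lambda^2 = 1.
I = 1/1 = 1.000000

1.000000


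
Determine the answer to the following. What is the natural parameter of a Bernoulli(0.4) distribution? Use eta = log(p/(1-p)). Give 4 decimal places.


Natural parameter for Bernoulli: eta = log(p/(1-p)).
p = 0.4, 1-p = 0.6.
p/(1-p) = 0.666667.
eta = log(0.666667) = -0.4055

-0.4055


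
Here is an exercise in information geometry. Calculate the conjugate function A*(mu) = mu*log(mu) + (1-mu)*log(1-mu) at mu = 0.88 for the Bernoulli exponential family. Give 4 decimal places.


Legendre transform for Bernoulli:
A*(mu) = mu*log(mu) + (1-mu)*log(1-mu).
mu = 0.88, 1-mu = 0.12.
mu*log(mu) = 0.88*log(0.88) = -0.112493.
(1-mu)*log(1-mu) = 0.12*log(0.12) = -0.254432.
A* = -0.112493 + -0.254432 = -0.3669

-0.3669


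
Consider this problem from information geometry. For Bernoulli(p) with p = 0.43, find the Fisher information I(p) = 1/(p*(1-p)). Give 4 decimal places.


For Bernoulli(p), Fisher information is I(p) = 1/(p*(1-p)).
p = 0.43, 1-p = 0.57.
p*(1-p) = 0.2451.
I(p) = 1/0.2451 = 4.0800

4.0800


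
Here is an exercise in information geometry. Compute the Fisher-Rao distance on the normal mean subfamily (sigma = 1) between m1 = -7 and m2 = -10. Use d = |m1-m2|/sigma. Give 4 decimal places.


On the fixed-variance normal subfamily, geodesic distance = |m1-m2|/sigma.
|-7 - -10| = 3.
sigma = 1.
d = 3/1 = 3.0000

3.0000


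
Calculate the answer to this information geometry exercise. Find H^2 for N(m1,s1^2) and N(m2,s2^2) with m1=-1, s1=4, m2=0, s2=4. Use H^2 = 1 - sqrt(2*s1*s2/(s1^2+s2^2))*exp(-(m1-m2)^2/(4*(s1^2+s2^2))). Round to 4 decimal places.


Squared Hellinger distance for Gaussians:
H^2 = 1 - sqrt(2*s1*s2/(s1^2+s2^2)) * exp(-(m1-m2)^2/(4*(s1^2+s2^2))).
s1^2 = 16, s2^2 = 16, s1^2+s2^2 = 32.
sqrt(2*4*4/(32)) = 1.0.
(m1-m2)^2 = (-1)^2 = 1.
exp(-1/(4*32)) = exp(-0.007812) = 0.992218.
H^2 = 1 - 1.0*0.992218 = 0.0078

0.0078


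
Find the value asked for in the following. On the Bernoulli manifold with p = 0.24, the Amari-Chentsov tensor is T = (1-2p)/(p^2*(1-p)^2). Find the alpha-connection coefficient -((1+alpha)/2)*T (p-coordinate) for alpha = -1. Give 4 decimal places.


Skewness (Amari-Chentsov) tensor: T = (1-2p)/(p^2*(1-p)^2).
p = 0.24, 1-2p = 0.52, p^2 = 0.0576, (1-p)^2 = 0.5776.
T = 0.52/(0.0576 * 0.5776) = 15.629809.
In the p-coordinate, Gamma^(alpha) = Gamma^(0) - (alpha/2)*T with Gamma^(0) = (1/2)*g'(p) = -T/2,
so Gamma^(alpha) = -((1+alpha)/2)*T.
alpha = -1, -(1+alpha)/2 = 0.0.
Gamma = 0.0 * 15.629809 = 0.0000

0.0000
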